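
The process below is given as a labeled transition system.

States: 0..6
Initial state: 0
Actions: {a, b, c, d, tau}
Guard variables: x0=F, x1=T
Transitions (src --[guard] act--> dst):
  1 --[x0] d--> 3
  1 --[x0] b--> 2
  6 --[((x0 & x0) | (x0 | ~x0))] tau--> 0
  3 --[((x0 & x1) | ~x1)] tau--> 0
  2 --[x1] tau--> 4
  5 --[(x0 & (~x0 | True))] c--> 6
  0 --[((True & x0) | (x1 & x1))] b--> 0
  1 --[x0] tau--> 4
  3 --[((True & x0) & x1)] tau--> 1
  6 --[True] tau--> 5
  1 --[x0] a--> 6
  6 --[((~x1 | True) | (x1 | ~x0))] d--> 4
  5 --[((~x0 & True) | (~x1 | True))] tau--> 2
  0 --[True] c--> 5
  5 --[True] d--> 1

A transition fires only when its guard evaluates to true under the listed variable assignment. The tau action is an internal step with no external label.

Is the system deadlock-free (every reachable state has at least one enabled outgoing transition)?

Answer: DEADLOCK at state 1

Analysis:
Reach set: {0,1,2,4,5}
  0: b→0  c→5  [deg 2]
  1: ∅  [STUCK]
  2: tau→4  [deg 1]
  4: ∅  [STUCK]
  5: d→1  tau→2  [deg 2]
Path to 1: c·d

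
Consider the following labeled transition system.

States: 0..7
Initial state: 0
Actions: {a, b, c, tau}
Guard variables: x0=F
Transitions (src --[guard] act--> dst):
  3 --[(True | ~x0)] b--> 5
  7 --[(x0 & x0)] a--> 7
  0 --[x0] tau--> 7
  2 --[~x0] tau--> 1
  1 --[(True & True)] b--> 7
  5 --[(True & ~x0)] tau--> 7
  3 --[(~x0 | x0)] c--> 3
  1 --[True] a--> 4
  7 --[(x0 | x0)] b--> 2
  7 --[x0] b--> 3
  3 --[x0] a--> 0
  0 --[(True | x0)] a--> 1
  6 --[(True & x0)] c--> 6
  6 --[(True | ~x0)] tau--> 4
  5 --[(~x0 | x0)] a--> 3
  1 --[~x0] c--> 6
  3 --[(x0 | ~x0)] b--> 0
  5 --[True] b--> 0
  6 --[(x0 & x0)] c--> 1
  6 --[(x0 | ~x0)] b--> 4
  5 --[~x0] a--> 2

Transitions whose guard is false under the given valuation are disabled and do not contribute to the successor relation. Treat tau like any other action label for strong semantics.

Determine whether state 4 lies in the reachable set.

Answer: REACHABLE

Analysis:
Guard filter leaves 14 enabled edge(s).
depth 0: {0}
depth 1: {1}  cumulative {0,1}
depth 2: {4,6,7}  cumulative {0,1,4,6,7}
Reachable = {0,1,4,6,7}
witness 4: a·a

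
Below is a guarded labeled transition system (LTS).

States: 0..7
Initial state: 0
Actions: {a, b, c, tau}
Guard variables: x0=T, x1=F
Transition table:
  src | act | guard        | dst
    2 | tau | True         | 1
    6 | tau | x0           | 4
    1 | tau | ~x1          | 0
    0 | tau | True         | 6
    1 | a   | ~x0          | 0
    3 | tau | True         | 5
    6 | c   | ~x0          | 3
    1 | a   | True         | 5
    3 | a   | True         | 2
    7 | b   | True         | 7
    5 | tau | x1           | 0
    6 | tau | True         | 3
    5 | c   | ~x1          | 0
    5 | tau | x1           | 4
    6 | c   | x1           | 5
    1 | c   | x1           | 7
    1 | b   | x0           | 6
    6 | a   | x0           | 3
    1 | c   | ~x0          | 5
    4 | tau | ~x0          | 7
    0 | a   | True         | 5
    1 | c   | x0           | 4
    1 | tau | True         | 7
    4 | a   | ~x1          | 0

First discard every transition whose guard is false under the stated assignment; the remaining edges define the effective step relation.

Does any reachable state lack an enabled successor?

Answer: DEADLOCK-FREE

Working:
Reach set: {0,1,2,3,4,5,6,7}
  0: a→5  tau→6  [deg 2]
  1: a→5  b→6  c→4  tau→0  tau→7  [deg 5]
  2: tau→1  [deg 1]
  3: a→2  tau→5  [deg 2]
  4: a→0  [deg 1]
  5: c→0  [deg 1]
  6: a→3  tau→3  tau→4  [deg 3]
  7: b→7  [deg 1]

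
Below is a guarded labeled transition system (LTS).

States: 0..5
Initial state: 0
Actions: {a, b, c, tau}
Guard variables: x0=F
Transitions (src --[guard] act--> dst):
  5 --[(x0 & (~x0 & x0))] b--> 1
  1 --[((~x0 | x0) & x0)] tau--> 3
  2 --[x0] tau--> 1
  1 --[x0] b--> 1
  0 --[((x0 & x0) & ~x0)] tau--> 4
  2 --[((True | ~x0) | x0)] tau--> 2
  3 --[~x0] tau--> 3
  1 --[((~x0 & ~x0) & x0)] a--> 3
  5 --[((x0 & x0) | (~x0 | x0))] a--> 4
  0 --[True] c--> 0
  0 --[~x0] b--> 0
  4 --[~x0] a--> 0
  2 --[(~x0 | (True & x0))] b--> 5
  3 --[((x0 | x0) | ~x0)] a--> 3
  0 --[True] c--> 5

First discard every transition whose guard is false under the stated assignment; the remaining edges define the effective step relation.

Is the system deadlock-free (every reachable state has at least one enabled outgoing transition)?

Answer: DEADLOCK-FREE

Analysis:
Reach set: {0,4,5}
  0: b→0  c→0  c→5  [3 exit(s)]
  4: a→0  [1 exit(s)]
  5: a→4  [1 exit(s)]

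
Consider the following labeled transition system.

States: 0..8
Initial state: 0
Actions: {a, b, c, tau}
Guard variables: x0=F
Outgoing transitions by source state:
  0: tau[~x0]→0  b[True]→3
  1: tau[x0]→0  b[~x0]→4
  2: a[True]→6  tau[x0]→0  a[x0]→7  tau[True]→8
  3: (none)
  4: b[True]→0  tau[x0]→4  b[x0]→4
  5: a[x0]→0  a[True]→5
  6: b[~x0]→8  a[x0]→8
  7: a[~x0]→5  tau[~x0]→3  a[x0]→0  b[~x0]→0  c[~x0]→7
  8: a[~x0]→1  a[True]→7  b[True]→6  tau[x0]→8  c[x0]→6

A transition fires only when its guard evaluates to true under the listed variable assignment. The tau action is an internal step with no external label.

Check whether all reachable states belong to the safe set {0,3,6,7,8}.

Safe = {0,3,6,7,8}
Reachable = {0,3}
  0: ✓
  3: ✓

Answer: INVARIANT HOLDS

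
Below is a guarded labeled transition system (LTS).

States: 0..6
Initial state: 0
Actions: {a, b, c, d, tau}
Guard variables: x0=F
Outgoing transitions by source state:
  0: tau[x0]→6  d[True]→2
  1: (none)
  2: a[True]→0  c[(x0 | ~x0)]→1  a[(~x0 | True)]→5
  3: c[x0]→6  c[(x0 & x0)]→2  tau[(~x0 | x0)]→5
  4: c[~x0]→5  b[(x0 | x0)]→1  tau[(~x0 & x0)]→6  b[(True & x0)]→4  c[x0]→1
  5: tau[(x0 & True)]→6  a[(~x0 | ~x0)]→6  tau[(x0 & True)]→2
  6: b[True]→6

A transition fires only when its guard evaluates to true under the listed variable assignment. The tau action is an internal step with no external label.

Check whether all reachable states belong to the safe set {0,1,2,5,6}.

Inv-set: {0,1,2,5,6}
Reach set: {0,1,2,5,6}
  0: ok
  1: ok
  2: ok
  5: ok
  6: ok

Answer: INVARIANT HOLDS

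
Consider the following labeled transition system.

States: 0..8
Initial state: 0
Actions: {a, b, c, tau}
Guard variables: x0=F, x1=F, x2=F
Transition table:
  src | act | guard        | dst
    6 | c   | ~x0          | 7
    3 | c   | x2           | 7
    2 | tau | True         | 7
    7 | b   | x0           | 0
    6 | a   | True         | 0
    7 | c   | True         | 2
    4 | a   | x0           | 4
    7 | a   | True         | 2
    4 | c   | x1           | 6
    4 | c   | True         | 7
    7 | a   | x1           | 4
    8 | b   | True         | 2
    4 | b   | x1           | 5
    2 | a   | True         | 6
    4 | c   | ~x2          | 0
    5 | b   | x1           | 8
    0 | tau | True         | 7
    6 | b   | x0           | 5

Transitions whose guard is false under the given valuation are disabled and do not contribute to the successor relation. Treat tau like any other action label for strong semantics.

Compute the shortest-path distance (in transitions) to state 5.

BFS to 5:
  L0 = {0}
  L1 = {7}
  L2 = {2}
  L3 = {6}
5 never appears.

Answer: UNREACHABLE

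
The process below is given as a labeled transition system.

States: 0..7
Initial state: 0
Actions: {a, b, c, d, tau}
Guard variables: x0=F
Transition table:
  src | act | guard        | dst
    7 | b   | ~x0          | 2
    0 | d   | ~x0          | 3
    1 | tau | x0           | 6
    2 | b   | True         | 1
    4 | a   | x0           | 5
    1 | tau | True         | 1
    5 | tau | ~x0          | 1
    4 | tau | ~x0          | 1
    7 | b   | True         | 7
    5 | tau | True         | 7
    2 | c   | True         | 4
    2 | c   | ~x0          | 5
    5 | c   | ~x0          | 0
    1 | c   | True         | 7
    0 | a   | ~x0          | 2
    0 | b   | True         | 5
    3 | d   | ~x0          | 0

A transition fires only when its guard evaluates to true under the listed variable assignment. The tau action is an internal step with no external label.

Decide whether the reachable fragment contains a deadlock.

Reachable = {0,1,2,3,4,5,7}
  0: a→2  b→5  d→3  [3 exit(s)]
  1: c→7  tau→1  [2 exit(s)]
  2: b→1  c→4  c→5  [3 exit(s)]
  3: d→0  [1 exit(s)]
  4: tau→1  [1 exit(s)]
  5: c→0  tau→1  tau→7  [3 exit(s)]
  7: b→2  b→7  [2 exit(s)]

Answer: DEADLOCK-FREE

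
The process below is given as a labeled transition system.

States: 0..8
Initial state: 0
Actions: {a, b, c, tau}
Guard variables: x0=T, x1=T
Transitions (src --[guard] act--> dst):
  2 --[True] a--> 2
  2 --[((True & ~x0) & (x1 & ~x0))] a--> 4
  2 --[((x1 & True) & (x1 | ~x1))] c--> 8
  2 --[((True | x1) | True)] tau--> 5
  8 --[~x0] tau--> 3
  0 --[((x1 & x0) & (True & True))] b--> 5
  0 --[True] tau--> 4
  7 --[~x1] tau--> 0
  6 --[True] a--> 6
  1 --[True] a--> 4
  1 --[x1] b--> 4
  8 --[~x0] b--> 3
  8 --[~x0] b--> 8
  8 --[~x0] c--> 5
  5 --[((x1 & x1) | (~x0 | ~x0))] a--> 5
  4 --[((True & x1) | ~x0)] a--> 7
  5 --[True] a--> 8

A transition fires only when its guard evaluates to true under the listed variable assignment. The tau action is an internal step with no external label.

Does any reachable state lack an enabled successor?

Reachable = {0,4,5,7,8}
  0: b→5  tau→4  [deg 2]
  4: a→7  [deg 1]
  5: a→5  a→8  [deg 2]
  7: ∅  [deadlock]
  8: ∅  [deadlock]
witness 7: tau·a

Answer: DEADLOCK at state 7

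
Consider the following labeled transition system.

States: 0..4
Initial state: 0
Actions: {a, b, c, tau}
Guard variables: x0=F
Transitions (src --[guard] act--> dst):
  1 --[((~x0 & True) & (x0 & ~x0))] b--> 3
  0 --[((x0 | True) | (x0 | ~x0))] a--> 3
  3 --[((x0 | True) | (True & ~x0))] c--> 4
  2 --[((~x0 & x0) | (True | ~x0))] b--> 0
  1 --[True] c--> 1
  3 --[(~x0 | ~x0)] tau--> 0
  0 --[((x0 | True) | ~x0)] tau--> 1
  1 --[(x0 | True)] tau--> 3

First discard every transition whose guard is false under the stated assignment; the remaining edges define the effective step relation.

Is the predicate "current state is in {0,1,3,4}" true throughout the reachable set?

Answer: INVARIANT HOLDS

Analysis:
Allowed set {0,1,3,4}
Reachable = {0,1,3,4}
  0: ✓
  1: ✓
  3: ✓
  4: ✓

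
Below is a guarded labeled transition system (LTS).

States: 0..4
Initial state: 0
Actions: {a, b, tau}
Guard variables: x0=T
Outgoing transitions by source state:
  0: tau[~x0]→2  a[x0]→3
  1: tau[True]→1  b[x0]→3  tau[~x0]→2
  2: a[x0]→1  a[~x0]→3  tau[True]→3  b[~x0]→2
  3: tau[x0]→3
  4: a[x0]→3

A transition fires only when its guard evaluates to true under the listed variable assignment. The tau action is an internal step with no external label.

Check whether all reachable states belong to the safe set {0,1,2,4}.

Allowed set {0,1,2,4}
Reachable = {0,3}
  0: ✓
  3: ✗ unsafe
counterexample path to 3: a

Answer: INVARIANT VIOLATED at state 3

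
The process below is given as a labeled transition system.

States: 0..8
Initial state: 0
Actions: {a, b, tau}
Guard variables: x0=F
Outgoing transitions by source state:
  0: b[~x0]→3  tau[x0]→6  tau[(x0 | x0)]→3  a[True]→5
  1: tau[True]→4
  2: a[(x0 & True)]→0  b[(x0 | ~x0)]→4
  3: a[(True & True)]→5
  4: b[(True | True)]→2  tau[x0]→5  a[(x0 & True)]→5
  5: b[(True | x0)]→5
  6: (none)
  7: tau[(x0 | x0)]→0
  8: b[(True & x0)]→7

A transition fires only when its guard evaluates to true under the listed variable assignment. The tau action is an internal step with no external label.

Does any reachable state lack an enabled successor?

Reach set: {0,3,5}
  0: a→5  b→3  [2 exit(s)]
  3: a→5  [1 exit(s)]
  5: b→5  [1 exit(s)]

Answer: DEADLOCK-FREE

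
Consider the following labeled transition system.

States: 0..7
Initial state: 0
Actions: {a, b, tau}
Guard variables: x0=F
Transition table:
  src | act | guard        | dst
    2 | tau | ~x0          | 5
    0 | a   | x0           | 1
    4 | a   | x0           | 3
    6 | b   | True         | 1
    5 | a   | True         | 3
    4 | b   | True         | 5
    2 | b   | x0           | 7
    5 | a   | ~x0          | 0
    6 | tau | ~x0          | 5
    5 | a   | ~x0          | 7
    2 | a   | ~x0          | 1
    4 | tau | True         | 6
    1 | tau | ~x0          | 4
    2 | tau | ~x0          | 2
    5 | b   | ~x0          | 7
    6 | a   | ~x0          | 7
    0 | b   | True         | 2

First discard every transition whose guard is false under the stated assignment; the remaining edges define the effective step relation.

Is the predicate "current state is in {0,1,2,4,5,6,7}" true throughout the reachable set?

Answer: INVARIANT VIOLATED at state 3

Working:
Safe = {0,1,2,4,5,6,7}
R = {0,1,2,3,4,5,6,7}
  0: ✓
  1: ✓
  2: ✓
  3: ✗ unsafe
  4: ✓
  5: ✓
  6: ✓
  7: ✓
reach 3 via b·tau·a — violates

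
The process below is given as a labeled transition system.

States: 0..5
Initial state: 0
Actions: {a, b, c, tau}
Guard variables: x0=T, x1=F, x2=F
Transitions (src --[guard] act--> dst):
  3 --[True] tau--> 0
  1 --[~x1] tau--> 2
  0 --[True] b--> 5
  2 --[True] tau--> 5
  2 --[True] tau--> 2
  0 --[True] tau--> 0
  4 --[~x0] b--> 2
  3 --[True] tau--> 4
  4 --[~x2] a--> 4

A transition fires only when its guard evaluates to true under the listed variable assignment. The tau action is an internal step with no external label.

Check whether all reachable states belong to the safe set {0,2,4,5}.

Answer: INVARIANT HOLDS

Trace:
Allowed set {0,2,4,5}
Reachable = {0,5}
  0: ok
  5: ok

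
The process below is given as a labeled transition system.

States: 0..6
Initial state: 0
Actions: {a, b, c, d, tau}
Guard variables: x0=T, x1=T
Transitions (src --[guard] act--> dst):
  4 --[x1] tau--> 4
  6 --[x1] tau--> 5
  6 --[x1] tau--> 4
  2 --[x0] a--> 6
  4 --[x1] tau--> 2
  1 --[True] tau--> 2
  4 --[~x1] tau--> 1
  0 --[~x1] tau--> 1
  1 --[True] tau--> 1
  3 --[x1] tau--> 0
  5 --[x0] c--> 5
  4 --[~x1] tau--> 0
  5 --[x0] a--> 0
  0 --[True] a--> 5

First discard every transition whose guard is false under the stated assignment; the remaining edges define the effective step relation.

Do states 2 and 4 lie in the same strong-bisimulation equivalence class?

Compute ~ classes (split until stable):
  P[0] = {{0,1,2,3,4,5,6}}
  P[1] = {{0,2},{1,3,4,6},{5}}
  P[2] = {{0},{1,4},{2},{3},{5},{6}}
stable after 3 split(s): 6 block(s)
[2]={2}  [4]={1,4}

Answer: NOT BISIMILAR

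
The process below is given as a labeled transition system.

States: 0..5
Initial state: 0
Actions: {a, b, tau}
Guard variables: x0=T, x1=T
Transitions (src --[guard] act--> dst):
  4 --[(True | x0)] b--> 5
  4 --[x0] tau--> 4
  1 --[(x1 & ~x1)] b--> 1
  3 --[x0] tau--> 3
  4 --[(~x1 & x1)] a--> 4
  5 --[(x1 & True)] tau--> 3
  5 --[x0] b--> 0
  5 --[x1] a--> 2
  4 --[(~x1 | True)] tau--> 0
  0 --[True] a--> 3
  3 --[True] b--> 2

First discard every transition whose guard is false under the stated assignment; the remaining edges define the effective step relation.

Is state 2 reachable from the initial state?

Answer: REACHABLE

Trace:
9 transition(s) survive guard evaluation.
depth 0: {0}
depth 1: {3}  now seen {0,3}
depth 2: {2}  now seen {0,2,3}
R = {0,2,3}
witness 2: a·b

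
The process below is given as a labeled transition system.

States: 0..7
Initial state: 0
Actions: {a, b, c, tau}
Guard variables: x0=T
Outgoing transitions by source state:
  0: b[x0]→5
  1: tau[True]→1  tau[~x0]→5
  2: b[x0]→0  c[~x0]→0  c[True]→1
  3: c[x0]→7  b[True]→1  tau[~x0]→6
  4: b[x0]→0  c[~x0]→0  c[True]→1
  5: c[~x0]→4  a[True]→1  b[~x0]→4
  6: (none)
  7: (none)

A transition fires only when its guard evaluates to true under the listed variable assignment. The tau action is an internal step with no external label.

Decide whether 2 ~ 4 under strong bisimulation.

Answer: BISIMILAR

Trace:
Bisimulation quotient by refinement:
  P[0] = {{0,1,2,3,4,5,6,7}}
  P[1] = {{0},{1},{2,3,4},{5},{6,7}}
  P[2] = {{0},{1},{2,4},{3},{5},{6,7}}
Fixed point at round 3; 6 class(es).
2∈{2,4}, 4∈{2,4}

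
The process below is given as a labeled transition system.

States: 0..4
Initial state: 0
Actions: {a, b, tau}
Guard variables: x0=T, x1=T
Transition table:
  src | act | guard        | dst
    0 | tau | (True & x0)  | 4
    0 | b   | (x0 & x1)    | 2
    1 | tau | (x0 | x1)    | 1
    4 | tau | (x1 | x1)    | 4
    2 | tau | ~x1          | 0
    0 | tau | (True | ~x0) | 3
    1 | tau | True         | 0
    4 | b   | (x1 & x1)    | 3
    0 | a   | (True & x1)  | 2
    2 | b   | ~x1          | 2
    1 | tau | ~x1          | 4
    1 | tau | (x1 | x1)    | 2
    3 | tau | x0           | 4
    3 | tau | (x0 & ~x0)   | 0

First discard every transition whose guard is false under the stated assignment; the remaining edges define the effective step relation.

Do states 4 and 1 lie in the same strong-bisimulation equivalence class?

Compute ~ classes (split until stable):
  P[0] = {{0,1,2,3,4}}
  P[1] = {{0},{1,3},{2},{4}}
  P[2] = {{0},{1},{2},{3},{4}}
Fixed point at round 3; 5 class(es).
4∈{4}, 1∈{1}

Answer: NOT BISIMILAR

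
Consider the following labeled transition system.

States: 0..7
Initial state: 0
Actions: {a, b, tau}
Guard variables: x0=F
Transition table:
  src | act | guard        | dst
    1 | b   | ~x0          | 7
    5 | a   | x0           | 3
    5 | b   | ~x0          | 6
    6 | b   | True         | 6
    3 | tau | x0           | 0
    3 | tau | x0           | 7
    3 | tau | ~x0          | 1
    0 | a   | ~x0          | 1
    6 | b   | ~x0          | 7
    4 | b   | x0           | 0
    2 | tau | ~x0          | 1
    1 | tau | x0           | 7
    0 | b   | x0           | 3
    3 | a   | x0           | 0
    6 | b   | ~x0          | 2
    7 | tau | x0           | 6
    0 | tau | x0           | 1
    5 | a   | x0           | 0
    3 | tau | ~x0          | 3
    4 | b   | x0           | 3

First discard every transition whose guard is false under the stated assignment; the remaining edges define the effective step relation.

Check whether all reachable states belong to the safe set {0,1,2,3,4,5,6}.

Allowed set {0,1,2,3,4,5,6}
Reachable = {0,1,7}
  0: safe
  1: safe
  7: VIOLATES
counterexample path to 7: a·b

Answer: INVARIANT VIOLATED at state 7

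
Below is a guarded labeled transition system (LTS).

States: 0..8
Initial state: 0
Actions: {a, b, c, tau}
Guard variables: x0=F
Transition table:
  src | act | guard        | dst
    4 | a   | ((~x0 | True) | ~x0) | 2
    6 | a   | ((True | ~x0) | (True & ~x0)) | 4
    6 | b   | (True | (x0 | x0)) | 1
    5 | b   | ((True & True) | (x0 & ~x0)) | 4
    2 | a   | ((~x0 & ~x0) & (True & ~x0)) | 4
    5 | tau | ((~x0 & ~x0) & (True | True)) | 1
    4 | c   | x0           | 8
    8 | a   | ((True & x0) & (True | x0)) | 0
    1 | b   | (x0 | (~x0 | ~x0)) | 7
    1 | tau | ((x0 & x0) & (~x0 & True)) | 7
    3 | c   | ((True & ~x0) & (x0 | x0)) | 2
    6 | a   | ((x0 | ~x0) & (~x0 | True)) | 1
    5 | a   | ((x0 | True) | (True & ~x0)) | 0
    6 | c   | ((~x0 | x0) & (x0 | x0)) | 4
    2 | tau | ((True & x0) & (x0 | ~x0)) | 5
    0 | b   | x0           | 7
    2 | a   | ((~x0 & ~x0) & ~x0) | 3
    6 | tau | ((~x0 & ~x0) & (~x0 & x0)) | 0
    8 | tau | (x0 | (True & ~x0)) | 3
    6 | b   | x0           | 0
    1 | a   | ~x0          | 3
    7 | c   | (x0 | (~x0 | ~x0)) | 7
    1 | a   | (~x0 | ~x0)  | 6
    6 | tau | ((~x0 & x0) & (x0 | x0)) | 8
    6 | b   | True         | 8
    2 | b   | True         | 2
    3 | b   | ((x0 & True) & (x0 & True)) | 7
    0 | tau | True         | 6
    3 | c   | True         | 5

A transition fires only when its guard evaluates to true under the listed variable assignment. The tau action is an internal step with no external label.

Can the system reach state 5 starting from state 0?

Answer: REACHABLE

Analysis:
18 transition(s) survive guard evaluation.
depth 0: {0}
depth 1: {6}  now seen {0,6}
depth 2: {1,4,8}  now seen {0,1,4,6,8}
depth 3: {2,3,7}  now seen {0,1,2,3,4,6,7,8}
depth 4: {5}  now seen {0,1,2,3,4,5,6,7,8}
R = {0,1,2,3,4,5,6,7,8}
witness 5: tau·a·a·c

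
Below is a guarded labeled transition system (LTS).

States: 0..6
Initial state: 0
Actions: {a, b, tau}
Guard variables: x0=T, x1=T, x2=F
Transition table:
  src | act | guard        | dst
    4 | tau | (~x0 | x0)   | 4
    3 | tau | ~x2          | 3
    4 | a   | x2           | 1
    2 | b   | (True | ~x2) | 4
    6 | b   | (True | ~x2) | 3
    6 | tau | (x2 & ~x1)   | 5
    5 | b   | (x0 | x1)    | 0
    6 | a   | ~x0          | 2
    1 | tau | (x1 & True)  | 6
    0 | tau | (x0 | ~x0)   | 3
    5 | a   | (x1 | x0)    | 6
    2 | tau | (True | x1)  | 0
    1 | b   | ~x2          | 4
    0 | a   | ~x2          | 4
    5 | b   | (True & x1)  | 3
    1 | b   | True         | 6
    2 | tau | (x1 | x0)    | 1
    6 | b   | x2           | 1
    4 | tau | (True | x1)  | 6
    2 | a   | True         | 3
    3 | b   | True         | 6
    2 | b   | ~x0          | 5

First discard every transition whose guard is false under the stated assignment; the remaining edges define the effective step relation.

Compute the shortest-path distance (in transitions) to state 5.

Answer: UNREACHABLE

Analysis:
Layered search for 5:
  depth 0: {0}
  depth 1: {3,4}
  depth 2: {6}
5 never appears.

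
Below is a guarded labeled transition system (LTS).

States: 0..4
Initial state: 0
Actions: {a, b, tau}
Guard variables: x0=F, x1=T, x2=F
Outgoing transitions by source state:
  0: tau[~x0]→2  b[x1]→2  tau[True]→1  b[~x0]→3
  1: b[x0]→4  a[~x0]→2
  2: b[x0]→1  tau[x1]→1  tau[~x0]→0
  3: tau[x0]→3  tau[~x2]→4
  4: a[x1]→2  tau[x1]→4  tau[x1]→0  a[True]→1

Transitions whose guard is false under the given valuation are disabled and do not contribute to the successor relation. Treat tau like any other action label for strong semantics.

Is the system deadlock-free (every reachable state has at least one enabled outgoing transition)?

Reachable = {0,1,2,3,4}
  0: b→2  b→3  tau→1  tau→2  [4 out]
  1: a→2  [1 out]
  2: tau→0  tau→1  [2 out]
  3: tau→4  [1 out]
  4: a→1  a→2  tau→0  tau→4  [4 out]

Answer: DEADLOCK-FREE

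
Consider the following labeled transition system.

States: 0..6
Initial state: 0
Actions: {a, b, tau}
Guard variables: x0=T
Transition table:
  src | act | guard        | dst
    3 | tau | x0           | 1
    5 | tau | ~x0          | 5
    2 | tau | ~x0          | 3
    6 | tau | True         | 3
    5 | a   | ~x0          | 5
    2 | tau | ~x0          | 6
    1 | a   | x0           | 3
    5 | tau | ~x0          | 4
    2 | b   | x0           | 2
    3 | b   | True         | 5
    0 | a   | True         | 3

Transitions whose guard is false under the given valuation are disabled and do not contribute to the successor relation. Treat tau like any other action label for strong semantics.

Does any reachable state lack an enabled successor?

Reachable = {0,1,3,5}
  0: a→3  [1 out]
  1: a→3  [1 out]
  3: b→5  tau→1  [2 out]
  5: ∅  [no exit]
trace reaching 5: a·b

Answer: DEADLOCK at state 5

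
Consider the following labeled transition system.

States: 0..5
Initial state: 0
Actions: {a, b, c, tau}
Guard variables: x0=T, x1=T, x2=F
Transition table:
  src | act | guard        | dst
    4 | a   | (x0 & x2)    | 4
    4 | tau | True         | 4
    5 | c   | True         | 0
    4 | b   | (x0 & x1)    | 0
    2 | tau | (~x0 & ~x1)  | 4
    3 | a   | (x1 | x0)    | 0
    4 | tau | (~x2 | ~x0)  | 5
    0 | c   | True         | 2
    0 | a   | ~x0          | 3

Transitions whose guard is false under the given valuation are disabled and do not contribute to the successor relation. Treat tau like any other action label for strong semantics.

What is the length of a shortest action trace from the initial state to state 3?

BFS to 3:
  L0 = {0}
  L1 = {2}
3 never appears.

Answer: UNREACHABLE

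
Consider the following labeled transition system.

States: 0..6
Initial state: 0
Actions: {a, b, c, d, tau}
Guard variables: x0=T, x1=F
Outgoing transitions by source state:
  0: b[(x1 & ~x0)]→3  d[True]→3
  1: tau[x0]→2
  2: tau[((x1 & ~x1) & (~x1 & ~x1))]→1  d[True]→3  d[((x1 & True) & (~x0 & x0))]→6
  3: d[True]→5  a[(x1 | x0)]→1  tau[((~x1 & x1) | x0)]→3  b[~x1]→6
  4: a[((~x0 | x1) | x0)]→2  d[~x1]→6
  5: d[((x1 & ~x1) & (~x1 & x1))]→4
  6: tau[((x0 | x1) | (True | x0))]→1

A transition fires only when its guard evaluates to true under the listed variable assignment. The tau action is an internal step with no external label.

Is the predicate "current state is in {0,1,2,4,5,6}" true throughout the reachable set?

Safe = {0,1,2,4,5,6}
Reach set: {0,1,2,3,5,6}
  0: ok
  1: ok
  2: ok
  3: outside
  5: ok
  6: ok
witness against invariant: d → 3

Answer: INVARIANT VIOLATED at state 3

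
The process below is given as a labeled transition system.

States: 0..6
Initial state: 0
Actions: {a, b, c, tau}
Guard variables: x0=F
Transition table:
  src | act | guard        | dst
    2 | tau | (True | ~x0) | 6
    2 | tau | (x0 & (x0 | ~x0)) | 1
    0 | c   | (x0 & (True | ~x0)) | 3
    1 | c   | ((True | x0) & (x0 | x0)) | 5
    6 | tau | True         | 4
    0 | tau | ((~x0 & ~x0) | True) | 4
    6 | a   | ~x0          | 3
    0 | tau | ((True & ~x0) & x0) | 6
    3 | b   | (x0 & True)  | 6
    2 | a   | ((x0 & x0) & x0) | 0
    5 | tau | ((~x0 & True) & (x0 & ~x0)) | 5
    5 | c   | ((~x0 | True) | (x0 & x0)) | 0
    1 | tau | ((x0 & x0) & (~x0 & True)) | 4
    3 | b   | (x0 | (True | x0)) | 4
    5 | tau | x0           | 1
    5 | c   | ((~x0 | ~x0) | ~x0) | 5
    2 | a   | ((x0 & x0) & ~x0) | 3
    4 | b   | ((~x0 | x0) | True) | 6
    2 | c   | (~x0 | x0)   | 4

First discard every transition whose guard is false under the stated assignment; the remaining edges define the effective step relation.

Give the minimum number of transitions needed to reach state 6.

Answer: 2

Working:
Layered search for 6:
  L0 = {0}
  L1 = {4}
  L2 = {6}
depth(6)=2, e.g. tau·b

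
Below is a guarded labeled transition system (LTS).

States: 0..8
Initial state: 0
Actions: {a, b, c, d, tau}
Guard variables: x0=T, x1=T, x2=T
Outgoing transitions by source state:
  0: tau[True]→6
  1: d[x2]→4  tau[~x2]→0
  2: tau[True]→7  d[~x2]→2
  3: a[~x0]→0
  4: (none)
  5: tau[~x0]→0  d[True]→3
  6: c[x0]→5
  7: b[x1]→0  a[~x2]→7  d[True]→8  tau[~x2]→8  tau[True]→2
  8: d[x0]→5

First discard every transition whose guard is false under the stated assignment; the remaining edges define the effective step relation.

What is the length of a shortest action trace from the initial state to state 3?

BFS to 3:
  depth 0: {0}
  depth 1: {6}
  depth 2: {5}
  depth 3: {3}
first hit 3 at d=3 via tau·c·d

Answer: 3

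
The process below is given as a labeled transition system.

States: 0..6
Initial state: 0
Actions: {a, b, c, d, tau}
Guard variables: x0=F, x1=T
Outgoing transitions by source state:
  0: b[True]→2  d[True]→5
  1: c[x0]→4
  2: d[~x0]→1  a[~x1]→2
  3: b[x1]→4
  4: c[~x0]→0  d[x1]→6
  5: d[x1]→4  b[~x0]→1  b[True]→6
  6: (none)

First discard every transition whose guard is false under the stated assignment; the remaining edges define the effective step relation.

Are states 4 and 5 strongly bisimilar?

Refine partition for ~:
  round 0: {{0,1,2,3,4,5,6}}
  round 1: {{0,5},{1,6},{2},{3},{4}}
  round 2: {{0},{1,6},{2},{3},{4},{5}}
stable after 3 split(s): 6 block(s)
class of 4: {4}; class of 5: {5}

Answer: NOT BISIMILAR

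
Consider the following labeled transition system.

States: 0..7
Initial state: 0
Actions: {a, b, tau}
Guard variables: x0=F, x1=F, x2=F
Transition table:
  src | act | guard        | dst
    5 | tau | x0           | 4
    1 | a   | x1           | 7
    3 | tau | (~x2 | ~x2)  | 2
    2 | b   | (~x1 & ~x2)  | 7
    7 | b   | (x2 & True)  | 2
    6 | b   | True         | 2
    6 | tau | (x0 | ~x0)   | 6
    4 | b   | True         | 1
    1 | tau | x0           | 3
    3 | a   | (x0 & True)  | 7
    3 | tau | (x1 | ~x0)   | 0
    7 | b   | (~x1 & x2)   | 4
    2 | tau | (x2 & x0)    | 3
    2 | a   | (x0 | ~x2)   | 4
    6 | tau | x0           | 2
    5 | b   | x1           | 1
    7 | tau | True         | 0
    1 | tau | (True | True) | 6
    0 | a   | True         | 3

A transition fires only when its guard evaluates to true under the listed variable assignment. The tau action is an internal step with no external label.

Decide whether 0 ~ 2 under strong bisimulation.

Answer: NOT BISIMILAR

Working:
Compute ~ classes (split until stable):
  round 0: {{0,1,2,3,4,5,6,7}}
  round 1: {{0},{1,3,7},{2},{4},{5},{6}}
  round 2: {{0},{1},{2},{3},{4},{5},{6},{7}}
8 equivalence class(es) (converged in 3)
class of 0: {0}; class of 2: {2}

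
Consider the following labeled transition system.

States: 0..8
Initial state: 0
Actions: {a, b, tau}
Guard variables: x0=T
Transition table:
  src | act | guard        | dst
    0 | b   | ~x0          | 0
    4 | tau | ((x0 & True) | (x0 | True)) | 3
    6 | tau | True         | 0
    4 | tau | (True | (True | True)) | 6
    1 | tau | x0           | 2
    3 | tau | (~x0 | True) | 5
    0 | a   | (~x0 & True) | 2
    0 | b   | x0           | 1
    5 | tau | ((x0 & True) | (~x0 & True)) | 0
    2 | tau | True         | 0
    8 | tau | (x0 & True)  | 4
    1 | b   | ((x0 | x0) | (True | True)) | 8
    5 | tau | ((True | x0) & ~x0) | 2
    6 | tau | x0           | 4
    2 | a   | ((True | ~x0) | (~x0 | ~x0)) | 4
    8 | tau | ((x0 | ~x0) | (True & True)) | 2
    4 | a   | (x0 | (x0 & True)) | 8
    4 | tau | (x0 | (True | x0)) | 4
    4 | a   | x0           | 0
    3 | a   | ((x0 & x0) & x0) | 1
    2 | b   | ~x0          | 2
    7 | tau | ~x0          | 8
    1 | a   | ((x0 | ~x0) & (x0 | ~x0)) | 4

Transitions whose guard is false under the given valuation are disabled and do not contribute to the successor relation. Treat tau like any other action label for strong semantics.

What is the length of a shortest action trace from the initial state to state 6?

BFS to 6:
  depth 0: {0}
  depth 1: {1}
  depth 2: {2,4,8}
  depth 3: {3,6}
depth(6)=3, e.g. b·a·tau

Answer: 3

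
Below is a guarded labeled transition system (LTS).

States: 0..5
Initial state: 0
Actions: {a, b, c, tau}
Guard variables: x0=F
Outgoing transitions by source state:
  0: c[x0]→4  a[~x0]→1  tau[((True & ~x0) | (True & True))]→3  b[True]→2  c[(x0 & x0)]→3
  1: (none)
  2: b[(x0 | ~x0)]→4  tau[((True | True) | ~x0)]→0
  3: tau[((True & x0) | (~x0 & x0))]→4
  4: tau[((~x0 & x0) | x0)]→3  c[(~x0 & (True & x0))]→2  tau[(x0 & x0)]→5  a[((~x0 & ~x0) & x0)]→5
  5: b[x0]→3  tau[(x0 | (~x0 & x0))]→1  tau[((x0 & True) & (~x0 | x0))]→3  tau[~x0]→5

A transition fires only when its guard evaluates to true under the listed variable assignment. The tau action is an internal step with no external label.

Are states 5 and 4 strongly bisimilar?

Answer: NOT BISIMILAR

Trace:
Compute ~ classes (split until stable):
  P[0] = {{0,1,2,3,4,5}}
  P[1] = {{0},{1,3,4},{2},{5}}
4 equivalence class(es) (converged in 2)
class of 5: {5}; class of 4: {1,3,4}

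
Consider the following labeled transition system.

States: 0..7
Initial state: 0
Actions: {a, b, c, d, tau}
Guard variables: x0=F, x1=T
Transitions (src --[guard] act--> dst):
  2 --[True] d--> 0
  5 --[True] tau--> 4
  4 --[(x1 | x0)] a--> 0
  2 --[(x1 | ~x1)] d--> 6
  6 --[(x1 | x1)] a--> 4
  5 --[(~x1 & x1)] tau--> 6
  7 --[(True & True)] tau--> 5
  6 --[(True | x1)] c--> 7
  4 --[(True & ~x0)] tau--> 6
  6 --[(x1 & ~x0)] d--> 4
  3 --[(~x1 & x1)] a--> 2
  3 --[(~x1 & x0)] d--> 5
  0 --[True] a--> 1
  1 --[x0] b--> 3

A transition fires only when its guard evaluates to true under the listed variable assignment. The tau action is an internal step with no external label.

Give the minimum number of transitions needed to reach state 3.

Answer: UNREACHABLE

Trace:
Breadth-first toward 3:
  L0 = {0}
  L1 = {1}
3 never appears.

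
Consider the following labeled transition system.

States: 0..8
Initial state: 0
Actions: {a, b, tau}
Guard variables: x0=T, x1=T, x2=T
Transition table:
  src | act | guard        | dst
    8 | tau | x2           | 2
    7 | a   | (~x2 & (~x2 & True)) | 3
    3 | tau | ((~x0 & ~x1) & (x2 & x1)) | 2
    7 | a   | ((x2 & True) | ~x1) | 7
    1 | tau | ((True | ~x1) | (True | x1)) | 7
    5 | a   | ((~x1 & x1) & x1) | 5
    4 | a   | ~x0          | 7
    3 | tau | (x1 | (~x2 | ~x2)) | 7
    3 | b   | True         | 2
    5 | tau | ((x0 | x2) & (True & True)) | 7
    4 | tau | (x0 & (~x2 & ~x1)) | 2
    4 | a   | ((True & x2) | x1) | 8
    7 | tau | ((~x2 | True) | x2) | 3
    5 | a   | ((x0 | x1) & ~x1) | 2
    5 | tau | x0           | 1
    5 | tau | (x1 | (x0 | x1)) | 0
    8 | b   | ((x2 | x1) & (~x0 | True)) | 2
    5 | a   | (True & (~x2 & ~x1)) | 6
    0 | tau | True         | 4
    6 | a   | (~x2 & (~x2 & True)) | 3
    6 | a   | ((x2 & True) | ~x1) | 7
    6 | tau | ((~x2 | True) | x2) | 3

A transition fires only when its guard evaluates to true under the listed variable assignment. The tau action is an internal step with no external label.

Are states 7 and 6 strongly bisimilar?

Bisimulation quotient by refinement:
  P[0] = {{0,1,2,3,4,5,6,7,8}}
  P[1] = {{0,1,5},{2},{3,8},{4},{6,7}}
  P[2] = {{0},{1},{2},{3},{4},{5},{6,7},{8}}
8 equivalence class(es) (converged in 3)
7∈{6,7}, 6∈{6,7}

Answer: BISIMILAR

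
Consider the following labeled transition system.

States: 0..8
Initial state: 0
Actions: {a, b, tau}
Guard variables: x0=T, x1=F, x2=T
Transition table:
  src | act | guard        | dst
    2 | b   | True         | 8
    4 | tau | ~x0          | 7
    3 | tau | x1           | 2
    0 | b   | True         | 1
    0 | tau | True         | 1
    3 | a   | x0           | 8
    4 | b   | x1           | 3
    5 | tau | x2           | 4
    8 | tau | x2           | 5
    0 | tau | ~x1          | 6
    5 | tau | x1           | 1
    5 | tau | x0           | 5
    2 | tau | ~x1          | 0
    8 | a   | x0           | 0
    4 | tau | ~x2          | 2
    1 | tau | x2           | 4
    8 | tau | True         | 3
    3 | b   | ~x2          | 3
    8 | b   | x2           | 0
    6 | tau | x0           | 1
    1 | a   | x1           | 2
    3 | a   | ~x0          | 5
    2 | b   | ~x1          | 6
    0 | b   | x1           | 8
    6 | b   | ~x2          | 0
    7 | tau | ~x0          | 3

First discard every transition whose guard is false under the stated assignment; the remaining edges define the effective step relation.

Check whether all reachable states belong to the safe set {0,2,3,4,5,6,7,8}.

Inv-set: {0,2,3,4,5,6,7,8}
R = {0,1,4,6}
  0: ✓
  1: ✗ unsafe
  4: ✓
  6: ✓
counterexample path to 1: b

Answer: INVARIANT VIOLATED at state 1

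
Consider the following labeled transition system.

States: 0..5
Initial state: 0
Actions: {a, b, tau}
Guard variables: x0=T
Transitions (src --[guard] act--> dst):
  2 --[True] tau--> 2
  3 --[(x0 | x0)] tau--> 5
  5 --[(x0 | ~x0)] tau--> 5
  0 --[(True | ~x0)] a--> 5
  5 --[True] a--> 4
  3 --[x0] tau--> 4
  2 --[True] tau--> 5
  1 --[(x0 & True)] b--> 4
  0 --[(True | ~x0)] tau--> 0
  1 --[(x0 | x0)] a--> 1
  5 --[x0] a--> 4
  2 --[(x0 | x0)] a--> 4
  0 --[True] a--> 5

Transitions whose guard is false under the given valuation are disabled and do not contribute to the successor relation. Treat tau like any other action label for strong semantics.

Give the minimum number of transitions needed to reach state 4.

Layered search for 4:
  L0 = {0}
  L1 = {5}
  L2 = {4}
4 enters at depth 2; path a·a

Answer: 2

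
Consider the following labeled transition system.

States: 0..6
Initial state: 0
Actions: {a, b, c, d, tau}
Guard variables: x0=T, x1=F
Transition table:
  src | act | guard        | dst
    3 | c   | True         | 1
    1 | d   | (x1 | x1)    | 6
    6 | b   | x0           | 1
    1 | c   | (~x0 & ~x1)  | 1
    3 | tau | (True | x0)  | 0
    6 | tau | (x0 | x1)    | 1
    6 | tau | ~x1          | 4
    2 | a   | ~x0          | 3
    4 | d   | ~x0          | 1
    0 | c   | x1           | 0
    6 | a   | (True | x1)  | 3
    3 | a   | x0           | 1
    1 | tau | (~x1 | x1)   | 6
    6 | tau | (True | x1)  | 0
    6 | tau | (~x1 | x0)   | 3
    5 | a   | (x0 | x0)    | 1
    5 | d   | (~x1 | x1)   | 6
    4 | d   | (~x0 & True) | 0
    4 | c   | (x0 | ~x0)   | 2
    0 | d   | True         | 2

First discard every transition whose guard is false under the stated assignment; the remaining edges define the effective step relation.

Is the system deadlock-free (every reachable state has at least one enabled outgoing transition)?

R = {0,2}
  0: d→2  [1 out]
  2: ∅  [no exit]
Path to 2: d

Answer: DEADLOCK at state 2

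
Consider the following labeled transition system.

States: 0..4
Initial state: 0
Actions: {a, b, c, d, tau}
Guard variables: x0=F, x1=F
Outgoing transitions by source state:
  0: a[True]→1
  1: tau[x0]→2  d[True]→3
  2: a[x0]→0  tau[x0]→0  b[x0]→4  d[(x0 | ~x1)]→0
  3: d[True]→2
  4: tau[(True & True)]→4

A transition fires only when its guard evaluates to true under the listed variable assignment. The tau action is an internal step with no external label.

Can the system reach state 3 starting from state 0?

Answer: REACHABLE

Working:
Guard filter leaves 5 enabled edge(s).
Layer 0: {0}
Layer 1: {1}  now seen {0,1}
Layer 2: {3}  now seen {0,1,3}
Layer 3: {2}  now seen {0,1,2,3}
Reachable = {0,1,2,3}
trace reaching 3: a·d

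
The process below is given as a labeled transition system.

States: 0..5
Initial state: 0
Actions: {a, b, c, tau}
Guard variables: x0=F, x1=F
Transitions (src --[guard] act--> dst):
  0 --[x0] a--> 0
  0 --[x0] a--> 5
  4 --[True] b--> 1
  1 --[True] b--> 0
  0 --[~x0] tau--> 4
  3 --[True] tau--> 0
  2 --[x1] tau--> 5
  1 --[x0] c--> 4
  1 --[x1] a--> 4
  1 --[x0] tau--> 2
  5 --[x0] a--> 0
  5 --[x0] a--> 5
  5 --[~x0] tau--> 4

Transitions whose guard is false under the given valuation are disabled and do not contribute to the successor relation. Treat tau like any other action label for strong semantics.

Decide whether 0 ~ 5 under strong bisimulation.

Answer: BISIMILAR

Analysis:
Bisimulation quotient by refinement:
  round 0: {{0,1,2,3,4,5}}
  round 1: {{0,3,5},{1,4},{2}}
  round 2: {{0,5},{1},{2},{3},{4}}
stable after 3 split(s): 5 block(s)
0∈{0,5}, 5∈{0,5}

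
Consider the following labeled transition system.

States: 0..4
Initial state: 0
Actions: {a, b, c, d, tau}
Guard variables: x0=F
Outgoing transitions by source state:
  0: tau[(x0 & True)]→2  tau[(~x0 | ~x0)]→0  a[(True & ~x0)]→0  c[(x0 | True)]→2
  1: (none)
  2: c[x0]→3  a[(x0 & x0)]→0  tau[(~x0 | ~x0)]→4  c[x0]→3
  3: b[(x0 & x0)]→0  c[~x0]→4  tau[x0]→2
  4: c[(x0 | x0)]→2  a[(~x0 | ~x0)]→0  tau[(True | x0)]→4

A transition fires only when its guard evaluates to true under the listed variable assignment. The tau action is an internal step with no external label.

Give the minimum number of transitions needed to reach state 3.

Breadth-first toward 3:
  depth 0: {0}
  depth 1: {2}
  depth 2: {4}
3 never appears.

Answer: UNREACHABLE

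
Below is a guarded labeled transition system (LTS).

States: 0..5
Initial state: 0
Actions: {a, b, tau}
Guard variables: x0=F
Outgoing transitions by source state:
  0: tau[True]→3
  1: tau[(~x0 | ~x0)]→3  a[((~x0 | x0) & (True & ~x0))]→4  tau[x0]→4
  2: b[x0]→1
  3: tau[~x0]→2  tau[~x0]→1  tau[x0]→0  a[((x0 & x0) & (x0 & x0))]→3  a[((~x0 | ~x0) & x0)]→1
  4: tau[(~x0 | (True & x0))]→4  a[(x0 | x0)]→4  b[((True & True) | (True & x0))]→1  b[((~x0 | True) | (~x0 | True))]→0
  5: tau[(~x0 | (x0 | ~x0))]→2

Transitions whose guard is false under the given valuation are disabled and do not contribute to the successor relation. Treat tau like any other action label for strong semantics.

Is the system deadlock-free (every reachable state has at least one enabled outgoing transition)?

Answer: DEADLOCK at state 2

Analysis:
R = {0,1,2,3,4}
  0: tau→3  [deg 1]
  1: a→4  tau→3  [deg 2]
  2: ∅  [no exit]
  3: tau→1  tau→2  [deg 2]
  4: b→0  b→1  tau→4  [deg 3]
witness 2: tau·tau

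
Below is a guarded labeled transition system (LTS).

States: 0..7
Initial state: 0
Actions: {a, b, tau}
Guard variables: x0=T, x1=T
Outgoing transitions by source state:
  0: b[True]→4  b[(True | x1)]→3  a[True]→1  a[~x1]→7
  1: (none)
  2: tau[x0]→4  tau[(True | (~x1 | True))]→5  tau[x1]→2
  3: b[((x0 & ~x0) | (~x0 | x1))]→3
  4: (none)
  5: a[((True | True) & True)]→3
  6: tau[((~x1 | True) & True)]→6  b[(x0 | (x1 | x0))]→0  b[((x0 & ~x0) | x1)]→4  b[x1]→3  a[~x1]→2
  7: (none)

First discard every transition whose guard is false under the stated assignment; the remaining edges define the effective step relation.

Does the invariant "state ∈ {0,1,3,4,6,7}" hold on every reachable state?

Answer: INVARIANT HOLDS

Working:
Safe = {0,1,3,4,6,7}
R = {0,1,3,4}
  0: ok
  1: ok
  3: ok
  4: ok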